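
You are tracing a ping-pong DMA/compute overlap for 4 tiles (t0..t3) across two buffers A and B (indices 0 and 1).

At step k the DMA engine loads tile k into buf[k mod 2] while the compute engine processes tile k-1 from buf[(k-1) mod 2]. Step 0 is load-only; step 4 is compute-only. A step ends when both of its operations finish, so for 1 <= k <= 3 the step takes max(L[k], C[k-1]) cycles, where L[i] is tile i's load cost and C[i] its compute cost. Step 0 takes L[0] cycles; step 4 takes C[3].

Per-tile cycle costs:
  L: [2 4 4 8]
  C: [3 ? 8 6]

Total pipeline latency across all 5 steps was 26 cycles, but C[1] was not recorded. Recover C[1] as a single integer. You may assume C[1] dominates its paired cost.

step 0 | dur = L[0]=2 = 2
step 1 | dur = max(L[1]=4, C[0]=3) = 4
step 2 | dur = max(L[2]=4, C[1]=?) = C[1]  (unknown; binding)
step 3 | dur = max(L[3]=8, C[2]=8) = 8
step 4 | dur = C[3]=6 = 6
sum of known step durations = 20
dur[2] = total - known = 26 - 20 = 6
C[1] is the binding max in step 2, so C[1] = dur[2] = 6

C[1] = 6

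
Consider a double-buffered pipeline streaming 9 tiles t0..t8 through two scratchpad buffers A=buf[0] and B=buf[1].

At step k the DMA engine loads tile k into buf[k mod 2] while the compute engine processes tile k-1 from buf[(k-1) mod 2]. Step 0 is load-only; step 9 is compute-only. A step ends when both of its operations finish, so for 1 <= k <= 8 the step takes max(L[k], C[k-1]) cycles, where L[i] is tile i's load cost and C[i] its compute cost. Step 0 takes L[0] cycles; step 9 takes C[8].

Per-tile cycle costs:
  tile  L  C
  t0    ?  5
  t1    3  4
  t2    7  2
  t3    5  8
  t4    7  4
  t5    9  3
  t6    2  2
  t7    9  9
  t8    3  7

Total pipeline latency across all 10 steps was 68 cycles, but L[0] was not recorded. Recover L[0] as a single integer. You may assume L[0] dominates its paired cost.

L[0] = 6

step 0 | dur = L[0]=? = L[0]  (unknown; binding)
step 1 | dur = max(L[1]=3, C[0]=5) = 5
step 2 | dur = max(L[2]=7, C[1]=4) = 7
step 3 | dur = max(L[3]=5, C[2]=2) = 5
step 4 | dur = max(L[4]=7, C[3]=8) = 8
step 5 | dur = max(L[5]=9, C[4]=4) = 9
step 6 | dur = max(L[6]=2, C[5]=3) = 3
step 7 | dur = max(L[7]=9, C[6]=2) = 9
step 8 | dur = max(L[8]=3, C[7]=9) = 9
step 9 | dur = C[8]=7 = 7
sum of known step durations = 62
dur[0] = total - known = 68 - 62 = 6
L[0] is the binding max in step 0, so L[0] = dur[0] = 6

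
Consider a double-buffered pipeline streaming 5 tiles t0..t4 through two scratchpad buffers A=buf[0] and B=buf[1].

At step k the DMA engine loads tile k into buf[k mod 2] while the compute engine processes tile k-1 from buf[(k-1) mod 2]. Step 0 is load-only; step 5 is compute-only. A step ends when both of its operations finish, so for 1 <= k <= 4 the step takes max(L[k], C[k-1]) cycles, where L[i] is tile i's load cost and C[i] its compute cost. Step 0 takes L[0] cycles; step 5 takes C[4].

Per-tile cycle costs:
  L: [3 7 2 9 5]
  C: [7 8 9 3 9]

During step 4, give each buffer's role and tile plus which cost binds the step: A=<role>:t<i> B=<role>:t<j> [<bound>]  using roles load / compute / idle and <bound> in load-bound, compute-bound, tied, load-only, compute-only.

step 4: A=load:t4 B=compute:t3 [load-bound]

[0] DMA t0→A (3c) ∥ CU idle ⇒ 3c, clock 3
[1] DMA t1→B (7c) ∥ CU A:t0 (7c) ⇒ 7c, clock 10
[2] DMA t2→A (2c) ∥ CU B:t1 (8c) ⇒ 8c, clock 18
[3] DMA t3→B (9c) ∥ CU A:t2 (9c) ⇒ 9c, clock 27
[4] DMA t4→A (5c) ∥ CU B:t3 (3c) ⇒ 5c, clock 32
[5] DMA idle ∥ CU A:t4 (9c) ⇒ 9c, clock 41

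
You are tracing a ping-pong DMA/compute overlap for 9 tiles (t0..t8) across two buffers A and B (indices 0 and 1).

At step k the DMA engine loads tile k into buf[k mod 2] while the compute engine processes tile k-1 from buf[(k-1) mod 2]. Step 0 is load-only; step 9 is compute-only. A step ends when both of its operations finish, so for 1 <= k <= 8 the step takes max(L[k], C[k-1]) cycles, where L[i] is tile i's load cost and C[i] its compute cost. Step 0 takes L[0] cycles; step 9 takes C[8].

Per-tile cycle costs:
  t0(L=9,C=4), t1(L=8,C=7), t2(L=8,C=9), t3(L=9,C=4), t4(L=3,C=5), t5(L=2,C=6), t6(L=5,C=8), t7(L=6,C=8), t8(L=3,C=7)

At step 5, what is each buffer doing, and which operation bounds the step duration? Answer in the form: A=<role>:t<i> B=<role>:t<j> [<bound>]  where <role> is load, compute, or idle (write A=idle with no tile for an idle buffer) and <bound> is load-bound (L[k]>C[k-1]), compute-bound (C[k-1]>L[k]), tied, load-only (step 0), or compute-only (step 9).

[0] DMA t0→A (9c) ∥ CU idle ⇒ 9c, clock 9
[1] DMA t1→B (8c) ∥ CU A:t0 (4c) ⇒ 8c, clock 17
[2] DMA t2→A (8c) ∥ CU B:t1 (7c) ⇒ 8c, clock 25
[3] DMA t3→B (9c) ∥ CU A:t2 (9c) ⇒ 9c, clock 34
[4] DMA t4→A (3c) ∥ CU B:t3 (4c) ⇒ 4c, clock 38
[5] DMA t5→B (2c) ∥ CU A:t4 (5c) ⇒ 5c, clock 43
[6] DMA t6→A (5c) ∥ CU B:t5 (6c) ⇒ 6c, clock 49
[7] DMA t7→B (6c) ∥ CU A:t6 (8c) ⇒ 8c, clock 57
[8] DMA t8→A (3c) ∥ CU B:t7 (8c) ⇒ 8c, clock 65
[9] DMA idle ∥ CU A:t8 (7c) ⇒ 7c, clock 72

step 5: A=compute:t4 B=load:t5 [compute-bound]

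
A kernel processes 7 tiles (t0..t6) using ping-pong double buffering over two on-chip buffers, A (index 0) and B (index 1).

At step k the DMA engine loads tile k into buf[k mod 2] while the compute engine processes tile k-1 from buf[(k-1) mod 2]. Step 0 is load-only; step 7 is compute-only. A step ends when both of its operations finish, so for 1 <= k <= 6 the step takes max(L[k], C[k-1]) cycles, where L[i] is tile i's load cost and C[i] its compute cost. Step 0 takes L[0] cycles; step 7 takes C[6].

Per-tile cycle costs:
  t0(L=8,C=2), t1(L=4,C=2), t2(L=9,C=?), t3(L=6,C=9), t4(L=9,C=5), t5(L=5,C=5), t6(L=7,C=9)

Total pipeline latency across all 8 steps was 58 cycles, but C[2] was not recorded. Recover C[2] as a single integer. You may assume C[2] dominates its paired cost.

C[2] = 7

step 0 | dur = L[0]=8 = 8
step 1 | dur = max(L[1]=4, C[0]=2) = 4
step 2 | dur = max(L[2]=9, C[1]=2) = 9
step 3 | dur = max(L[3]=6, C[2]=?) = C[2]  (unknown; binding)
step 4 | dur = max(L[4]=9, C[3]=9) = 9
step 5 | dur = max(L[5]=5, C[4]=5) = 5
step 6 | dur = max(L[6]=7, C[5]=5) = 7
step 7 | dur = C[6]=9 = 9
sum of known step durations = 51
dur[3] = total - known = 58 - 51 = 7
C[2] is the binding max in step 3, so C[2] = dur[3] = 7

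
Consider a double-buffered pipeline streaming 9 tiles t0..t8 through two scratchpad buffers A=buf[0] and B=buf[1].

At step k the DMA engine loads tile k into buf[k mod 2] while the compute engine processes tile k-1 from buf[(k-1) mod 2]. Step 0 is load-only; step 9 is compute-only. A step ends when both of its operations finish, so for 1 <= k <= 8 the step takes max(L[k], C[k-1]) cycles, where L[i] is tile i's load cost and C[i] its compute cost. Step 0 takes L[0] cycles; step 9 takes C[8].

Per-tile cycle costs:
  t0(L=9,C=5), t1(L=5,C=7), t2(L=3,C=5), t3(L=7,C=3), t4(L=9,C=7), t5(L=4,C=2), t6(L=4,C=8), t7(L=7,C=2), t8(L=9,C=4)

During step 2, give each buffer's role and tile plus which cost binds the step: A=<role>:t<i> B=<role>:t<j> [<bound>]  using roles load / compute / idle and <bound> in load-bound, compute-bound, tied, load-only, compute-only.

step 2: A=load:t2 B=compute:t1 [compute-bound]

  0. 9=9c; end=9; A:t0 B:-
  1. max(5,5)=5c; end=14; A:t0 B:t1
  2. max(3,7)=7c; end=21; A:t2 B:t1
  3. max(7,5)=7c; end=28; A:t2 B:t3
  4. max(9,3)=9c; end=37; A:t4 B:t3
  5. max(4,7)=7c; end=44; A:t4 B:t5
  6. max(4,2)=4c; end=48; A:t6 B:t5
  7. max(7,8)=8c; end=56; A:t6 B:t7
  8. max(9,2)=9c; end=65; A:t8 B:t7
  9. 4=4c; end=69; A:t8 B:t7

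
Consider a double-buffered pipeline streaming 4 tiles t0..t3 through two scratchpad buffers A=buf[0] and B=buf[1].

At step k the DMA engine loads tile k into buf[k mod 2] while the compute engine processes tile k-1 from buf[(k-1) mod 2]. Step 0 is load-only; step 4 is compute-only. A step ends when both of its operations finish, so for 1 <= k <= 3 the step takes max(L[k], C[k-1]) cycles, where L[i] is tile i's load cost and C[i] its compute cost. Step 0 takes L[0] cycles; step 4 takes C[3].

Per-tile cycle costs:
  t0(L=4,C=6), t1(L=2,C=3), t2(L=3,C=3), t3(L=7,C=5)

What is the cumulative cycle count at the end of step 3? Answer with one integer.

[0] DMA t0→A (4c) ∥ CU idle ⇒ 4c, clock 4
[1] DMA t1→B (2c) ∥ CU A:t0 (6c) ⇒ 6c, clock 10
[2] DMA t2→A (3c) ∥ CU B:t1 (3c) ⇒ 3c, clock 13
[3] DMA t3→B (7c) ∥ CU A:t2 (3c) ⇒ 7c, clock 20
[4] DMA idle ∥ CU B:t3 (5c) ⇒ 5c, clock 25

end_cycle[3] = 20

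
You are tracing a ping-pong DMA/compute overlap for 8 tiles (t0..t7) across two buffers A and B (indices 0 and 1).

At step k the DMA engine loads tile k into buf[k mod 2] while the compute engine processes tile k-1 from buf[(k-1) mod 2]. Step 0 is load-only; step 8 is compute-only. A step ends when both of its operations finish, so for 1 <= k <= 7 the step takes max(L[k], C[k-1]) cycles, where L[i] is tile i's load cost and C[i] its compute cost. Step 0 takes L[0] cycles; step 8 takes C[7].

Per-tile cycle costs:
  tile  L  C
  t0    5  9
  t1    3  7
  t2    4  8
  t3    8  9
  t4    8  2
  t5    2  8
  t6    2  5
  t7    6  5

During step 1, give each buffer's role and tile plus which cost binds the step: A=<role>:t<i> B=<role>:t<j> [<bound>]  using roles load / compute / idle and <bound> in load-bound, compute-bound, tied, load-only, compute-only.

[0] DMA t0→A (5c) ∥ CU idle ⇒ 5c, clock 5
[1] DMA t1→B (3c) ∥ CU A:t0 (9c) ⇒ 9c, clock 14
[2] DMA t2→A (4c) ∥ CU B:t1 (7c) ⇒ 7c, clock 21
[3] DMA t3→B (8c) ∥ CU A:t2 (8c) ⇒ 8c, clock 29
[4] DMA t4→A (8c) ∥ CU B:t3 (9c) ⇒ 9c, clock 38
[5] DMA t5→B (2c) ∥ CU A:t4 (2c) ⇒ 2c, clock 40
[6] DMA t6→A (2c) ∥ CU B:t5 (8c) ⇒ 8c, clock 48
[7] DMA t7→B (6c) ∥ CU A:t6 (5c) ⇒ 6c, clock 54
[8] DMA idle ∥ CU B:t7 (5c) ⇒ 5c, clock 59

step 1: A=compute:t0 B=load:t1 [compute-bound]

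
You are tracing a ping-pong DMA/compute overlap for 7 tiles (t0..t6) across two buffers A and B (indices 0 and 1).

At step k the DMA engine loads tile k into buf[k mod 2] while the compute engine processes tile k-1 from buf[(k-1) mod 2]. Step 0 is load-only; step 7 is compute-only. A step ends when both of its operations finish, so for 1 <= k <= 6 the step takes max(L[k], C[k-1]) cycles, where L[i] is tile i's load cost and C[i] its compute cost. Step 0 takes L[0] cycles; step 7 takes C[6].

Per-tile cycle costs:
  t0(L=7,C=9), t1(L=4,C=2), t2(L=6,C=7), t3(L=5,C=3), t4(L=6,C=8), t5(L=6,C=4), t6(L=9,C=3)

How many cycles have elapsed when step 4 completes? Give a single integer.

[0] DMA t0→A (7c) ∥ CU idle ⇒ 7c, clock 7
[1] DMA t1→B (4c) ∥ CU A:t0 (9c) ⇒ 9c, clock 16
[2] DMA t2→A (6c) ∥ CU B:t1 (2c) ⇒ 6c, clock 22
[3] DMA t3→B (5c) ∥ CU A:t2 (7c) ⇒ 7c, clock 29
[4] DMA t4→A (6c) ∥ CU B:t3 (3c) ⇒ 6c, clock 35
[5] DMA t5→B (6c) ∥ CU A:t4 (8c) ⇒ 8c, clock 43
[6] DMA t6→A (9c) ∥ CU B:t5 (4c) ⇒ 9c, clock 52
[7] DMA idle ∥ CU A:t6 (3c) ⇒ 3c, clock 55

end_cycle[4] = 35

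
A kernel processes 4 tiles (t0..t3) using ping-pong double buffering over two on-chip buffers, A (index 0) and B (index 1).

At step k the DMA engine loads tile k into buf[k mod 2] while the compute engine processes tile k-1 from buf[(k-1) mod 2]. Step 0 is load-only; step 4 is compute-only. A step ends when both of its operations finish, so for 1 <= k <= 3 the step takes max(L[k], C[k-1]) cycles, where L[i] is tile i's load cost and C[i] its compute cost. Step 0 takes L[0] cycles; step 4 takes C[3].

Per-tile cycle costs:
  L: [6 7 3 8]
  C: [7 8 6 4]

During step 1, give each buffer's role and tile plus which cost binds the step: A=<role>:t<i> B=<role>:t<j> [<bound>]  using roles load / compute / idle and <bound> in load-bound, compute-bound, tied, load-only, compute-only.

[0] DMA t0→A (6c) ∥ CU idle ⇒ 6c, clock 6
[1] DMA t1→B (7c) ∥ CU A:t0 (7c) ⇒ 7c, clock 13
[2] DMA t2→A (3c) ∥ CU B:t1 (8c) ⇒ 8c, clock 21
[3] DMA t3→B (8c) ∥ CU A:t2 (6c) ⇒ 8c, clock 29
[4] DMA idle ∥ CU B:t3 (4c) ⇒ 4c, clock 33

step 1: A=compute:t0 B=load:t1 [tied]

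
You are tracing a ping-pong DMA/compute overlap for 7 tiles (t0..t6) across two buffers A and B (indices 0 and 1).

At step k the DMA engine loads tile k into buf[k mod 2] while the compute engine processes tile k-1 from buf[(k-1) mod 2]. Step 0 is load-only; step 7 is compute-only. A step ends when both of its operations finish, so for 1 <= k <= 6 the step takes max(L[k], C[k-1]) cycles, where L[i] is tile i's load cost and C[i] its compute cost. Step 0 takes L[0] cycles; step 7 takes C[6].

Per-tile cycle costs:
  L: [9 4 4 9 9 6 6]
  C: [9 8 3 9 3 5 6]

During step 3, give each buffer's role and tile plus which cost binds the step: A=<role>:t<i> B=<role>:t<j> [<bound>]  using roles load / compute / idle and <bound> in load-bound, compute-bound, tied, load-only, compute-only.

  0. 9=9c; end=9; A:t0 B:-
  1. max(4,9)=9c; end=18; A:t0 B:t1
  2. max(4,8)=8c; end=26; A:t2 B:t1
  3. max(9,3)=9c; end=35; A:t2 B:t3
  4. max(9,9)=9c; end=44; A:t4 B:t3
  5. max(6,3)=6c; end=50; A:t4 B:t5
  6. max(6,5)=6c; end=56; A:t6 B:t5
  7. 6=6c; end=62; A:t6 B:t5

step 3: A=compute:t2 B=load:t3 [load-bound]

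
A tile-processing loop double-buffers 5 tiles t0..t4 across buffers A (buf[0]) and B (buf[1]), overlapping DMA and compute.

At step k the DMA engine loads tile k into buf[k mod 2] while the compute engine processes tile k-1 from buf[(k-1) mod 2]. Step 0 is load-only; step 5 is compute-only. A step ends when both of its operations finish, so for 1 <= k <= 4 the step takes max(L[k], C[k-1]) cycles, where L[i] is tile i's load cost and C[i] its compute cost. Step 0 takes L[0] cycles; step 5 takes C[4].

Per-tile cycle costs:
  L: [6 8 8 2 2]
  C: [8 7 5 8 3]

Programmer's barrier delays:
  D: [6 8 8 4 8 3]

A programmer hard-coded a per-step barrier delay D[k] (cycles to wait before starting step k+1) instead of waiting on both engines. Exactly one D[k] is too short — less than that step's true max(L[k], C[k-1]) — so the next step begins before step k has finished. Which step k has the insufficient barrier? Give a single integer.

[0] required=L[0]=6=6 vs D=6 ok
[1] required=max(L[1]=8,C[0]=8)=8 vs D=8 ok
[2] required=max(L[2]=8,C[1]=7)=8 vs D=8 ok
[3] required=max(L[3]=2,C[2]=5)=5 vs D=4 SHORT
[4] required=max(L[4]=2,C[3]=8)=8 vs D=8 ok
[5] required=C[4]=3=3 vs D=3 ok

hazard at step 3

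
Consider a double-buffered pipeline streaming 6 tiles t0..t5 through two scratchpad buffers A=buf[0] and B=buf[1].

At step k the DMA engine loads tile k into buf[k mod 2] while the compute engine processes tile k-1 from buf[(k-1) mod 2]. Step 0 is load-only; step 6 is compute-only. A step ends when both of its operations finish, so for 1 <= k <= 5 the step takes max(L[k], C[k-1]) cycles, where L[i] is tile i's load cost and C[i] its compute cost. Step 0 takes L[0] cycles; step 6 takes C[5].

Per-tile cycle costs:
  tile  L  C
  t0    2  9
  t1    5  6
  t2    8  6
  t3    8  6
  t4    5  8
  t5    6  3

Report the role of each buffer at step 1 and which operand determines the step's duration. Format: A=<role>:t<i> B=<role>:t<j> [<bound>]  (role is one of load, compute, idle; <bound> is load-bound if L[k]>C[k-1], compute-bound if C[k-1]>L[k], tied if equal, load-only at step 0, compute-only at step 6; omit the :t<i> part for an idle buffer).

k=0 load=t0/2c comp=- wait=2 total=2
k=1 load=t1/5c comp=t0/9c wait=9 total=11
k=2 load=t2/8c comp=t1/6c wait=8 total=19
k=3 load=t3/8c comp=t2/6c wait=8 total=27
k=4 load=t4/5c comp=t3/6c wait=6 total=33
k=5 load=t5/6c comp=t4/8c wait=8 total=41
k=6 load=- comp=t5/3c wait=3 total=44

step 1: A=compute:t0 B=load:t1 [compute-bound]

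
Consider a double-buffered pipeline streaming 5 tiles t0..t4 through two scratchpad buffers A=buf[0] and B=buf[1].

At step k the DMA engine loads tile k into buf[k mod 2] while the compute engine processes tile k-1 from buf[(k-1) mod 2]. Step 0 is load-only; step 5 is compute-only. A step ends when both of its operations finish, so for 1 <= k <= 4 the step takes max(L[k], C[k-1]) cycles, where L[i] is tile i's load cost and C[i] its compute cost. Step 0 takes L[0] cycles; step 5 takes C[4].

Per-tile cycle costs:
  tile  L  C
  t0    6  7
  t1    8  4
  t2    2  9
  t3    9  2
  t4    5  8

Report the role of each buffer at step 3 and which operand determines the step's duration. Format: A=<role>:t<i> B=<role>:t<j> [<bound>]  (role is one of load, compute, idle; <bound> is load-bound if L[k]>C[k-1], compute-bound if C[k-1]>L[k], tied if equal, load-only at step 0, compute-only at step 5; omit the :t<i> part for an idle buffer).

step 3: A=compute:t2 B=load:t3 [tied]

step 0: L[0]=6 → dur=6, Σ=6 | A=load:t0 B=idle [load-only]
step 1: L[1]=8 C[0]=7 → dur=8, Σ=14 | A=compute:t0 B=load:t1 [load-bound]
step 2: L[2]=2 C[1]=4 → dur=4, Σ=18 | A=load:t2 B=compute:t1 [compute-bound]
step 3: L[3]=9 C[2]=9 → dur=9, Σ=27 | A=compute:t2 B=load:t3 [tied]
step 4: L[4]=5 C[3]=2 → dur=5, Σ=32 | A=load:t4 B=compute:t3 [load-bound]
step 5: C[4]=8 → dur=8, Σ=40 | A=compute:t4 B=idle [compute-only]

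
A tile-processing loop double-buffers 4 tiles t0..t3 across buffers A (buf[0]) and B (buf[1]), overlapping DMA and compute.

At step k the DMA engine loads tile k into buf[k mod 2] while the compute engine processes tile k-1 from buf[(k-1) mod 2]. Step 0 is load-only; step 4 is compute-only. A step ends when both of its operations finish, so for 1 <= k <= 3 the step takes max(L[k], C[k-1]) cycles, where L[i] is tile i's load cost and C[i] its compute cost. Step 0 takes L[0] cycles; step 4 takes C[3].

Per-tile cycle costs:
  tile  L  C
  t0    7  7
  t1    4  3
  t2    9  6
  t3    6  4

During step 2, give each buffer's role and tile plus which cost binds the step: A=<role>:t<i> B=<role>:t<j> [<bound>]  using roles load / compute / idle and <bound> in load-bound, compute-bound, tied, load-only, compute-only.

step 2: A=load:t2 B=compute:t1 [load-bound]

k=0 load=t0/7c comp=- wait=7 total=7
k=1 load=t1/4c comp=t0/7c wait=7 total=14
k=2 load=t2/9c comp=t1/3c wait=9 total=23
k=3 load=t3/6c comp=t2/6c wait=6 total=29
k=4 load=- comp=t3/4c wait=4 total=33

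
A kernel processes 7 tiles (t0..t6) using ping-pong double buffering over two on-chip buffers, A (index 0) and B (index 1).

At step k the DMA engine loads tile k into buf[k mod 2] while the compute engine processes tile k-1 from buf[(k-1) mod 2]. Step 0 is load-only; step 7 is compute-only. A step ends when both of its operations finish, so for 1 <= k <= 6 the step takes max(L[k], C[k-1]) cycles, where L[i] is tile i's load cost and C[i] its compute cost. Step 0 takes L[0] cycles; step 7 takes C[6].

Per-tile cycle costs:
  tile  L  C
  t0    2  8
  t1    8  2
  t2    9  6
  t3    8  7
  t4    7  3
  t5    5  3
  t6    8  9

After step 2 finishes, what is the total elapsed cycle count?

[0] DMA t0→A (2c) ∥ CU idle ⇒ 2c, clock 2
[1] DMA t1→B (8c) ∥ CU A:t0 (8c) ⇒ 8c, clock 10
[2] DMA t2→A (9c) ∥ CU B:t1 (2c) ⇒ 9c, clock 19
[3] DMA t3→B (8c) ∥ CU A:t2 (6c) ⇒ 8c, clock 27
[4] DMA t4→A (7c) ∥ CU B:t3 (7c) ⇒ 7c, clock 34
[5] DMA t5→B (5c) ∥ CU A:t4 (3c) ⇒ 5c, clock 39
[6] DMA t6→A (8c) ∥ CU B:t5 (3c) ⇒ 8c, clock 47
[7] DMA idle ∥ CU A:t6 (9c) ⇒ 9c, clock 56

end_cycle[2] = 19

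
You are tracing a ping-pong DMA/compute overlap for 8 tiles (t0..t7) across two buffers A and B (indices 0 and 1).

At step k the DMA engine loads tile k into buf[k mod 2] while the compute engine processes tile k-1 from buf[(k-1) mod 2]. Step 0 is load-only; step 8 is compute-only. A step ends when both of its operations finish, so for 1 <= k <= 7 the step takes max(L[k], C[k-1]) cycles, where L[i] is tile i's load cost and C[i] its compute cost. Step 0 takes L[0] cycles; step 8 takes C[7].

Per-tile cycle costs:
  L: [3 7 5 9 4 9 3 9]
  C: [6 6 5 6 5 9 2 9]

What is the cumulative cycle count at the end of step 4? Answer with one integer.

[0] DMA t0→A (3c) ∥ CU idle ⇒ 3c, clock 3
[1] DMA t1→B (7c) ∥ CU A:t0 (6c) ⇒ 7c, clock 10
[2] DMA t2→A (5c) ∥ CU B:t1 (6c) ⇒ 6c, clock 16
[3] DMA t3→B (9c) ∥ CU A:t2 (5c) ⇒ 9c, clock 25
[4] DMA t4→A (4c) ∥ CU B:t3 (6c) ⇒ 6c, clock 31
[5] DMA t5→B (9c) ∥ CU A:t4 (5c) ⇒ 9c, clock 40
[6] DMA t6→A (3c) ∥ CU B:t5 (9c) ⇒ 9c, clock 49
[7] DMA t7→B (9c) ∥ CU A:t6 (2c) ⇒ 9c, clock 58
[8] DMA idle ∥ CU B:t7 (9c) ⇒ 9c, clock 67

end_cycle[4] = 31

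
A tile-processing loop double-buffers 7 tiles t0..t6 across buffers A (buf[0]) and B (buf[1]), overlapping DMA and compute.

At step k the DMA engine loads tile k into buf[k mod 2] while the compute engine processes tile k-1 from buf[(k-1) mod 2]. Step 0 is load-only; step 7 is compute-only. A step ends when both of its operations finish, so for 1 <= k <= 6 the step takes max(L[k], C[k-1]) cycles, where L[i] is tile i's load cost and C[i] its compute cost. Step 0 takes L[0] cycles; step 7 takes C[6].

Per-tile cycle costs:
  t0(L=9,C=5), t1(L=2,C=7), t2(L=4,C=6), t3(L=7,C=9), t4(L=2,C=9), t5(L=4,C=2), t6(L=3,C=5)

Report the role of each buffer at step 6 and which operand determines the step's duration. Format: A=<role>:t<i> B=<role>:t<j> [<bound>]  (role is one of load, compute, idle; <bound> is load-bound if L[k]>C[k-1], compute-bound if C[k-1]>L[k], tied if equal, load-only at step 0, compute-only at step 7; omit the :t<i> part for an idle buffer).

step 6: A=load:t6 B=compute:t5 [load-bound]

  0. 9=9c; end=9; A:t0 B:-
  1. max(2,5)=5c; end=14; A:t0 B:t1
  2. max(4,7)=7c; end=21; A:t2 B:t1
  3. max(7,6)=7c; end=28; A:t2 B:t3
  4. max(2,9)=9c; end=37; A:t4 B:t3
  5. max(4,9)=9c; end=46; A:t4 B:t5
  6. max(3,2)=3c; end=49; A:t6 B:t5
  7. 5=5c; end=54; A:t6 B:t5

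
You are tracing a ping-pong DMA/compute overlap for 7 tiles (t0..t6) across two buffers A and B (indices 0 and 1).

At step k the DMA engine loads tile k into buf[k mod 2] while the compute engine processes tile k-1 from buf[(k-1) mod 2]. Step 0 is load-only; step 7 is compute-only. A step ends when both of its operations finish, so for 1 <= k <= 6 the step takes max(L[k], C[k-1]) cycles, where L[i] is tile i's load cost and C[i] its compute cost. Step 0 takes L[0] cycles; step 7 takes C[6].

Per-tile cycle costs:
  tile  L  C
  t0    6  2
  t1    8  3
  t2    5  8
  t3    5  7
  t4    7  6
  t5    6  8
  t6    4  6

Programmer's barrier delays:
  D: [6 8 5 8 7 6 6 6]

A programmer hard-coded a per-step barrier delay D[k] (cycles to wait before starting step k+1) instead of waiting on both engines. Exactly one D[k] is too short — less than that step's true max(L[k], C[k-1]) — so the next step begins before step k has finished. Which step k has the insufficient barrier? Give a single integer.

hazard at step 6

[0] required=L[0]=6=6 vs D=6 ok
[1] required=max(L[1]=8,C[0]=2)=8 vs D=8 ok
[2] required=max(L[2]=5,C[1]=3)=5 vs D=5 ok
[3] required=max(L[3]=5,C[2]=8)=8 vs D=8 ok
[4] required=max(L[4]=7,C[3]=7)=7 vs D=7 ok
[5] required=max(L[5]=6,C[4]=6)=6 vs D=6 ok
[6] required=max(L[6]=4,C[5]=8)=8 vs D=6 SHORT
[7] required=C[6]=6=6 vs D=6 ok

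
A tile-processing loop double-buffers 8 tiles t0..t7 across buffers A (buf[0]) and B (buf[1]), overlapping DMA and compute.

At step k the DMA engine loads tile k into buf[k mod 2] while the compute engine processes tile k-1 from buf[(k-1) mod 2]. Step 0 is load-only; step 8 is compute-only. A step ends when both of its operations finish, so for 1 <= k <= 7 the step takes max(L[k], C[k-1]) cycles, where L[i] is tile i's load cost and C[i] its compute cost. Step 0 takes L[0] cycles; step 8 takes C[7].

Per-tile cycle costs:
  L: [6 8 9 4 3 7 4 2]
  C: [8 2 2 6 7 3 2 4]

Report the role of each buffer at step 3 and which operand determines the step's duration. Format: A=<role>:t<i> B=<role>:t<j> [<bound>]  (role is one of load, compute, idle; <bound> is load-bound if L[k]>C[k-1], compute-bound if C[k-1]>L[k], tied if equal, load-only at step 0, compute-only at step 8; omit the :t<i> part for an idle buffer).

step 3: A=compute:t2 B=load:t3 [load-bound]

k=0 load=t0/6c comp=- wait=6 total=6
k=1 load=t1/8c comp=t0/8c wait=8 total=14
k=2 load=t2/9c comp=t1/2c wait=9 total=23
k=3 load=t3/4c comp=t2/2c wait=4 total=27
k=4 load=t4/3c comp=t3/6c wait=6 total=33
k=5 load=t5/7c comp=t4/7c wait=7 total=40
k=6 load=t6/4c comp=t5/3c wait=4 total=44
k=7 load=t7/2c comp=t6/2c wait=2 total=46
k=8 load=- comp=t7/4c wait=4 total=50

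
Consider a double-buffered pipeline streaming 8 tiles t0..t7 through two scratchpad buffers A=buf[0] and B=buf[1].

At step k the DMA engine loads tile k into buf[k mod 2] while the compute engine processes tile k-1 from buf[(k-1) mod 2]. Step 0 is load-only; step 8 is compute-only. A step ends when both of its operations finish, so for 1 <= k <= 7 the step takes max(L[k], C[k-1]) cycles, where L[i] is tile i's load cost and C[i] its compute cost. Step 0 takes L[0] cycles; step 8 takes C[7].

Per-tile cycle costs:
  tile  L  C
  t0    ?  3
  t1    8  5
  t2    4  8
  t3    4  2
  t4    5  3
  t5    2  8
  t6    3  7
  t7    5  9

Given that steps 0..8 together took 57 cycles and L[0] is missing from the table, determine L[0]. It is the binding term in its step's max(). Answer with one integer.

step 0 = dur = L[0]=? = L[0]  (unknown; binding)
step 1 = dur = max(L[1]=8, C[0]=3) = 8
step 2 = dur = max(L[2]=4, C[1]=5) = 5
step 3 = dur = max(L[3]=4, C[2]=8) = 8
step 4 = dur = max(L[4]=5, C[3]=2) = 5
step 5 = dur = max(L[5]=2, C[4]=3) = 3
step 6 = dur = max(L[6]=3, C[5]=8) = 8
step 7 = dur = max(L[7]=5, C[6]=7) = 7
step 8 = dur = C[7]=9 = 9
sum of known step durations = 53
dur[0] = total - known = 57 - 53 = 4
L[0] is the binding max in step 0, so L[0] = dur[0] = 4

L[0] = 4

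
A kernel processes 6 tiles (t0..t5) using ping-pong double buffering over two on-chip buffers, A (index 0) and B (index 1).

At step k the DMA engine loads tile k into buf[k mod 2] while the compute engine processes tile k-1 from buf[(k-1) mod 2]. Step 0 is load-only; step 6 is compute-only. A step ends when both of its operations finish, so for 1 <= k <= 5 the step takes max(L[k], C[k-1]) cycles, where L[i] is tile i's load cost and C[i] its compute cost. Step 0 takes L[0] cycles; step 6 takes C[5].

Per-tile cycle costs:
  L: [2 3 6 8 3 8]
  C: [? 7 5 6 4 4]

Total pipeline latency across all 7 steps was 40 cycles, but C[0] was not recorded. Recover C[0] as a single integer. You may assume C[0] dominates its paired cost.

C[0] = 5

step 0 | dur = L[0]=2 = 2
step 1 | dur = max(L[1]=3, C[0]=?) = C[0]  (unknown; binding)
step 2 | dur = max(L[2]=6, C[1]=7) = 7
step 3 | dur = max(L[3]=8, C[2]=5) = 8
step 4 | dur = max(L[4]=3, C[3]=6) = 6
step 5 | dur = max(L[5]=8, C[4]=4) = 8
step 6 | dur = C[5]=4 = 4
sum of known step durations = 35
dur[1] = total - known = 40 - 35 = 5
C[0] is the binding max in step 1, so C[0] = dur[1] = 5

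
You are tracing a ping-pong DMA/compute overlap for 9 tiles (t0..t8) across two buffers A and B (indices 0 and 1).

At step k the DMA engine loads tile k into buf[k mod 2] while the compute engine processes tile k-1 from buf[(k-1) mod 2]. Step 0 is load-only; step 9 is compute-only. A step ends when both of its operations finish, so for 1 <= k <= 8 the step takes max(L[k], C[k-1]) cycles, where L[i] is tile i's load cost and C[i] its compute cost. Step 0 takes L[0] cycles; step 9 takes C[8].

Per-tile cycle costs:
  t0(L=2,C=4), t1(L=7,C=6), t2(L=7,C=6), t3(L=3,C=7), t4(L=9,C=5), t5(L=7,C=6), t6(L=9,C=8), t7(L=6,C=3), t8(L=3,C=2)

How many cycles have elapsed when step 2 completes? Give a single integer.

end_cycle[2] = 16

[0] DMA t0→A (2c) ∥ CU idle ⇒ 2c, clock 2
[1] DMA t1→B (7c) ∥ CU A:t0 (4c) ⇒ 7c, clock 9
[2] DMA t2→A (7c) ∥ CU B:t1 (6c) ⇒ 7c, clock 16
[3] DMA t3→B (3c) ∥ CU A:t2 (6c) ⇒ 6c, clock 22
[4] DMA t4→A (9c) ∥ CU B:t3 (7c) ⇒ 9c, clock 31
[5] DMA t5→B (7c) ∥ CU A:t4 (5c) ⇒ 7c, clock 38
[6] DMA t6→A (9c) ∥ CU B:t5 (6c) ⇒ 9c, clock 47
[7] DMA t7→B (6c) ∥ CU A:t6 (8c) ⇒ 8c, clock 55
[8] DMA t8→A (3c) ∥ CU B:t7 (3c) ⇒ 3c, clock 58
[9] DMA idle ∥ CU A:t8 (2c) ⇒ 2c, clock 60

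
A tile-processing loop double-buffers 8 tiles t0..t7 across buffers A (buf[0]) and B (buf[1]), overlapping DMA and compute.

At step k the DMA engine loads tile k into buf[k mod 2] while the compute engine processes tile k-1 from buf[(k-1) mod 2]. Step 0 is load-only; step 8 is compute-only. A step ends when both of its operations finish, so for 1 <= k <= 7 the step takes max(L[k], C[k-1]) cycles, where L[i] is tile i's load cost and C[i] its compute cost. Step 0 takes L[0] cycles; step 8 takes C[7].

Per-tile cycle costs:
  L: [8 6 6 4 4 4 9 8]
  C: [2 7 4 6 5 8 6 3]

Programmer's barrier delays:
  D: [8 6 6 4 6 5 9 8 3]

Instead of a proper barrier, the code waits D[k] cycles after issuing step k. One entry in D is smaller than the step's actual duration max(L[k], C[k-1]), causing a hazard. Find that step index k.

hazard at step 2

[0] required=L[0]=8=8 vs D=8 ok
[1] required=max(L[1]=6,C[0]=2)=6 vs D=6 ok
[2] required=max(L[2]=6,C[1]=7)=7 vs D=6 SHORT
[3] required=max(L[3]=4,C[2]=4)=4 vs D=4 ok
[4] required=max(L[4]=4,C[3]=6)=6 vs D=6 ok
[5] required=max(L[5]=4,C[4]=5)=5 vs D=5 ok
[6] required=max(L[6]=9,C[5]=8)=9 vs D=9 ok
[7] required=max(L[7]=8,C[6]=6)=8 vs D=8 ok
[8] required=C[7]=3=3 vs D=3 ok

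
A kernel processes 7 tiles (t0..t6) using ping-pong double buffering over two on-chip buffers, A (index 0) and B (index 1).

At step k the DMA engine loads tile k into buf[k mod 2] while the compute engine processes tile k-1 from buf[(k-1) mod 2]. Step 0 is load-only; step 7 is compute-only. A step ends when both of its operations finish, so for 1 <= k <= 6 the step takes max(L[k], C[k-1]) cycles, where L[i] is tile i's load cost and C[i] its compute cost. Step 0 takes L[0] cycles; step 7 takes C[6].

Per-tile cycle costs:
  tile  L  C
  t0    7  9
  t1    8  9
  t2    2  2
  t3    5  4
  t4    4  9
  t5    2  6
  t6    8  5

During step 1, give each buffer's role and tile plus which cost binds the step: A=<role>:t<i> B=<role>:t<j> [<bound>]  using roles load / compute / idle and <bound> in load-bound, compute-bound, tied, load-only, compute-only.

step 1: A=compute:t0 B=load:t1 [compute-bound]

k=0 load=t0/7c comp=- wait=7 total=7
k=1 load=t1/8c comp=t0/9c wait=9 total=16
k=2 load=t2/2c comp=t1/9c wait=9 total=25
k=3 load=t3/5c comp=t2/2c wait=5 total=30
k=4 load=t4/4c comp=t3/4c wait=4 total=34
k=5 load=t5/2c comp=t4/9c wait=9 total=43
k=6 load=t6/8c comp=t5/6c wait=8 total=51
k=7 load=- comp=t6/5c wait=5 total=56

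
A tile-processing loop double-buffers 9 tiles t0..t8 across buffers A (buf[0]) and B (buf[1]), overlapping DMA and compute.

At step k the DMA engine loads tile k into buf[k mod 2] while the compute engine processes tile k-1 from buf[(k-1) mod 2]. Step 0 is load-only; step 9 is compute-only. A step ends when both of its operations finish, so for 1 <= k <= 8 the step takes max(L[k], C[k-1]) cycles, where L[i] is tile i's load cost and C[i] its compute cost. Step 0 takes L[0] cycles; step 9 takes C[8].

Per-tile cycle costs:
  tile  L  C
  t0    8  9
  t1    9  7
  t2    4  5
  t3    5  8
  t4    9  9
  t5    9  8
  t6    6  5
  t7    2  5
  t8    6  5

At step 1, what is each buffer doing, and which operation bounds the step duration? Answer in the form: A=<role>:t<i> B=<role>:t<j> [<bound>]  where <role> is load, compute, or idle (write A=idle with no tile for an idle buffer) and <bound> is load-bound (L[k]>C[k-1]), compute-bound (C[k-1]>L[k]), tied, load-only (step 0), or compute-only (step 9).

step 1: A=compute:t0 B=load:t1 [tied]

[0] DMA t0→A (8c) ∥ CU idle ⇒ 8c, clock 8
[1] DMA t1→B (9c) ∥ CU A:t0 (9c) ⇒ 9c, clock 17
[2] DMA t2→A (4c) ∥ CU B:t1 (7c) ⇒ 7c, clock 24
[3] DMA t3→B (5c) ∥ CU A:t2 (5c) ⇒ 5c, clock 29
[4] DMA t4→A (9c) ∥ CU B:t3 (8c) ⇒ 9c, clock 38
[5] DMA t5→B (9c) ∥ CU A:t4 (9c) ⇒ 9c, clock 47
[6] DMA t6→A (6c) ∥ CU B:t5 (8c) ⇒ 8c, clock 55
[7] DMA t7→B (2c) ∥ CU A:t6 (5c) ⇒ 5c, clock 60
[8] DMA t8→A (6c) ∥ CU B:t7 (5c) ⇒ 6c, clock 66
[9] DMA idle ∥ CU A:t8 (5c) ⇒ 5c, clock 71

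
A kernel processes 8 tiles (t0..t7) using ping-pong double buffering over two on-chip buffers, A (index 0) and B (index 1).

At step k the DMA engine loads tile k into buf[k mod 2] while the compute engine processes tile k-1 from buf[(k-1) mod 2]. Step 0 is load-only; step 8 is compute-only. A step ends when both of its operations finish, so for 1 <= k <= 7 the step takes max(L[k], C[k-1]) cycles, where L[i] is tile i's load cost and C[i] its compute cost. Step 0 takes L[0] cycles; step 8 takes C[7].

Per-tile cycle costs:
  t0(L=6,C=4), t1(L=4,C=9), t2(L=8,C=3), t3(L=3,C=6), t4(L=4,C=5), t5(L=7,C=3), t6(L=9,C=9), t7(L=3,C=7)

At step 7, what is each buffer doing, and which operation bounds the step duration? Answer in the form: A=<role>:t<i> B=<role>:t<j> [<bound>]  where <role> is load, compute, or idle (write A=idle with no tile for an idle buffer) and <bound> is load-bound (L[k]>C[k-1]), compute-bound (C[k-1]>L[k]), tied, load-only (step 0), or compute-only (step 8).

[0] DMA t0→A (6c) ∥ CU idle ⇒ 6c, clock 6
[1] DMA t1→B (4c) ∥ CU A:t0 (4c) ⇒ 4c, clock 10
[2] DMA t2→A (8c) ∥ CU B:t1 (9c) ⇒ 9c, clock 19
[3] DMA t3→B (3c) ∥ CU A:t2 (3c) ⇒ 3c, clock 22
[4] DMA t4→A (4c) ∥ CU B:t3 (6c) ⇒ 6c, clock 28
[5] DMA t5→B (7c) ∥ CU A:t4 (5c) ⇒ 7c, clock 35
[6] DMA t6→A (9c) ∥ CU B:t5 (3c) ⇒ 9c, clock 44
[7] DMA t7→B (3c) ∥ CU A:t6 (9c) ⇒ 9c, clock 53
[8] DMA idle ∥ CU B:t7 (7c) ⇒ 7c, clock 60

step 7: A=compute:t6 B=load:t7 [compute-bound]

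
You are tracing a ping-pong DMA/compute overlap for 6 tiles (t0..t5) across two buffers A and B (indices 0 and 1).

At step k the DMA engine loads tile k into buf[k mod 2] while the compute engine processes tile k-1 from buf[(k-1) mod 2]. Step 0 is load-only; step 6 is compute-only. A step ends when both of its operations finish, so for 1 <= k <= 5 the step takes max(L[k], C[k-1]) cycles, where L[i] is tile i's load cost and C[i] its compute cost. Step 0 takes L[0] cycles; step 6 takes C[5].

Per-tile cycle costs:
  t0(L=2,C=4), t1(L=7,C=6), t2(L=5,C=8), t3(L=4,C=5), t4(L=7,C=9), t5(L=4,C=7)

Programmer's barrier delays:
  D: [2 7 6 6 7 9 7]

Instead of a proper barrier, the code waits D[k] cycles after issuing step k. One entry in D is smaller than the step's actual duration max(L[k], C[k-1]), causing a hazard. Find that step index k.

hazard at step 3

k=0 barrier L[0]=2→2c, D[0]=2 ok
k=1 barrier max(L[1]=7,C[0]=4)→7c, D[1]=7 ok
k=2 barrier max(L[2]=5,C[1]=6)→6c, D[2]=6 ok
k=3 barrier max(L[3]=4,C[2]=8)→8c, D[3]=6 SHORT
k=4 barrier max(L[4]=7,C[3]=5)→7c, D[4]=7 ok
k=5 barrier max(L[5]=4,C[4]=9)→9c, D[5]=9 ok
k=6 barrier C[5]=7→7c, D[6]=7 ok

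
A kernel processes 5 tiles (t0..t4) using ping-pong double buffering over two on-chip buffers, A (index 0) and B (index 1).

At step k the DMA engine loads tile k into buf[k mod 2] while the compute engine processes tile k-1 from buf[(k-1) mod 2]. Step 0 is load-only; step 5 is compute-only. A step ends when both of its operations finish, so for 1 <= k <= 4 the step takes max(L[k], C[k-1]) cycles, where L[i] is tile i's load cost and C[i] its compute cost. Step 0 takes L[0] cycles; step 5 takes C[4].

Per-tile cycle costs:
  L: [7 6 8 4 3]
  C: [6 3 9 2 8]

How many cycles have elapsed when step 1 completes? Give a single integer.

[0] DMA t0→A (7c) ∥ CU idle ⇒ 7c, clock 7
[1] DMA t1→B (6c) ∥ CU A:t0 (6c) ⇒ 6c, clock 13
[2] DMA t2→A (8c) ∥ CU B:t1 (3c) ⇒ 8c, clock 21
[3] DMA t3→B (4c) ∥ CU A:t2 (9c) ⇒ 9c, clock 30
[4] DMA t4→A (3c) ∥ CU B:t3 (2c) ⇒ 3c, clock 33
[5] DMA idle ∥ CU A:t4 (8c) ⇒ 8c, clock 41

end_cycle[1] = 13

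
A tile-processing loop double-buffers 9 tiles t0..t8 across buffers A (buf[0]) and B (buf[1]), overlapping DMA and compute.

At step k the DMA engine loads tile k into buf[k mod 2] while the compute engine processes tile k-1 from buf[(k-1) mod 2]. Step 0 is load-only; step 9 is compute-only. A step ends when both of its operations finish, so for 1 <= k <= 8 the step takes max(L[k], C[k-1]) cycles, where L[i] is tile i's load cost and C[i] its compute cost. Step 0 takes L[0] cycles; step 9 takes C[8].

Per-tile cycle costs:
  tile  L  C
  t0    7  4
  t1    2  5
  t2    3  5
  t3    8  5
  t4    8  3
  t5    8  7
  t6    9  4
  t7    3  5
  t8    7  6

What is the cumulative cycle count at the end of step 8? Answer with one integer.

k=0 load=t0/7c comp=- wait=7 total=7
k=1 load=t1/2c comp=t0/4c wait=4 total=11
k=2 load=t2/3c comp=t1/5c wait=5 total=16
k=3 load=t3/8c comp=t2/5c wait=8 total=24
k=4 load=t4/8c comp=t3/5c wait=8 total=32
k=5 load=t5/8c comp=t4/3c wait=8 total=40
k=6 load=t6/9c comp=t5/7c wait=9 total=49
k=7 load=t7/3c comp=t6/4c wait=4 total=53
k=8 load=t8/7c comp=t7/5c wait=7 total=60
k=9 load=- comp=t8/6c wait=6 total=66

end_cycle[8] = 60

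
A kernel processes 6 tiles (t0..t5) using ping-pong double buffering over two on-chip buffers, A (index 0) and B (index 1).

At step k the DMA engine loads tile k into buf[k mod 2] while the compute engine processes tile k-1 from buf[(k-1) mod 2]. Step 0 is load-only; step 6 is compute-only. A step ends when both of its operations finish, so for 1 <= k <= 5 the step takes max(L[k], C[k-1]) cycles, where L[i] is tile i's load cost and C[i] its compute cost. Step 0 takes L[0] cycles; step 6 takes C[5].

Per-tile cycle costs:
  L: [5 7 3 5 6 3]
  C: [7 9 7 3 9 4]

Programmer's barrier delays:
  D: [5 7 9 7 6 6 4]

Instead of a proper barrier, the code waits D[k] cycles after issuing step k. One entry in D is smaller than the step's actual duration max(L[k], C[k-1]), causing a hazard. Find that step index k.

hazard at step 5

step 0: need L[0]=5 = 5; D[0]=5 ok
step 1: need max(L[1]=7,C[0]=7) = 7; D[1]=7 ok
step 2: need max(L[2]=3,C[1]=9) = 9; D[2]=9 ok
step 3: need max(L[3]=5,C[2]=7) = 7; D[3]=7 ok
step 4: need max(L[4]=6,C[3]=3) = 6; D[4]=6 ok
step 5: need max(L[5]=3,C[4]=9) = 9; D[5]=6 SHORT
step 6: need C[5]=4 = 4; D[6]=4 ok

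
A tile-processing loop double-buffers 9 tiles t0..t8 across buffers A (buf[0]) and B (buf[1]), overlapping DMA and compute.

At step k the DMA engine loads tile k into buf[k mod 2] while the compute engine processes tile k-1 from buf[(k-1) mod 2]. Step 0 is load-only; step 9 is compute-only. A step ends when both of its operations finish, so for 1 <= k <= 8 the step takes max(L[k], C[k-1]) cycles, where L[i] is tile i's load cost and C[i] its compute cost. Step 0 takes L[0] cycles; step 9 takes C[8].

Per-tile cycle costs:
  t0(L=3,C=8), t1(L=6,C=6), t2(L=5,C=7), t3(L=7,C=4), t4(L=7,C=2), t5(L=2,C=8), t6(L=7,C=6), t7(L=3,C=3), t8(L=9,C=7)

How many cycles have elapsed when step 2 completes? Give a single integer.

  0. 3=3c; end=3; A:t0 B:-
  1. max(6,8)=8c; end=11; A:t0 B:t1
  2. max(5,6)=6c; end=17; A:t2 B:t1
  3. max(7,7)=7c; end=24; A:t2 B:t3
  4. max(7,4)=7c; end=31; A:t4 B:t3
  5. max(2,2)=2c; end=33; A:t4 B:t5
  6. max(7,8)=8c; end=41; A:t6 B:t5
  7. max(3,6)=6c; end=47; A:t6 B:t7
  8. max(9,3)=9c; end=56; A:t8 B:t7
  9. 7=7c; end=63; A:t8 B:t7

end_cycle[2] = 17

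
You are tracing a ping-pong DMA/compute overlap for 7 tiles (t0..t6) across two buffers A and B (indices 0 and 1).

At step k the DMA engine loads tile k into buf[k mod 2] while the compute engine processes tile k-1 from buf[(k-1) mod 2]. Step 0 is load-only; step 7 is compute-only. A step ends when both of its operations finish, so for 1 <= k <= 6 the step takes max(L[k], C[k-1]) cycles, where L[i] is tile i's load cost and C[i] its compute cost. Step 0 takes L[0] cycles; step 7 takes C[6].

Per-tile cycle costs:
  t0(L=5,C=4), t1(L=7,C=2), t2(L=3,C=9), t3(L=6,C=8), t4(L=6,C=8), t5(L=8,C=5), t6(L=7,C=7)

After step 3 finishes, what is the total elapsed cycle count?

end_cycle[3] = 24

step 0: L[0]=5 → dur=5, Σ=5 | A=load:t0 B=idle [load-only]
step 1: L[1]=7 C[0]=4 → dur=7, Σ=12 | A=compute:t0 B=load:t1 [load-bound]
step 2: L[2]=3 C[1]=2 → dur=3, Σ=15 | A=load:t2 B=compute:t1 [load-bound]
step 3: L[3]=6 C[2]=9 → dur=9, Σ=24 | A=compute:t2 B=load:t3 [compute-bound]
step 4: L[4]=6 C[3]=8 → dur=8, Σ=32 | A=load:t4 B=compute:t3 [compute-bound]
step 5: L[5]=8 C[4]=8 → dur=8, Σ=40 | A=compute:t4 B=load:t5 [tied]
step 6: L[6]=7 C[5]=5 → dur=7, Σ=47 | A=load:t6 B=compute:t5 [load-bound]
step 7: C[6]=7 → dur=7, Σ=54 | A=compute:t6 B=idle [compute-only]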